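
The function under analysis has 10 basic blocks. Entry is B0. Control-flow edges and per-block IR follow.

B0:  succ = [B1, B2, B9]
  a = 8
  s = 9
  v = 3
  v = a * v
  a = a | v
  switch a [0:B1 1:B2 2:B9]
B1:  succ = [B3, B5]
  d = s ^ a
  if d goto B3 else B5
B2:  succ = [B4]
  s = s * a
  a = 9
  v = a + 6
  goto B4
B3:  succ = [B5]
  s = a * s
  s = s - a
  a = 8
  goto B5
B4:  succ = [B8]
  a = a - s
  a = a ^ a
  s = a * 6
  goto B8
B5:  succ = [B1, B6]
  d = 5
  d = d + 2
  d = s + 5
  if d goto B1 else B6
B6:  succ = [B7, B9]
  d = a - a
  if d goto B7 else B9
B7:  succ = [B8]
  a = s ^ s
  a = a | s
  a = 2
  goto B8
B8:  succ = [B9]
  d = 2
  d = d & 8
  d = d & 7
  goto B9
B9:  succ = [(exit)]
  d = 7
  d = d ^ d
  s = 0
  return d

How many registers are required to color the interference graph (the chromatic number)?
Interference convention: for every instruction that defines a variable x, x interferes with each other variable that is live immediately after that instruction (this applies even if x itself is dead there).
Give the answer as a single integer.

Answer: 3

Derivation:
Block summaries:
  B0 def {a,s,v} use ∅
  B1 def {d} use {a,s}
  B2 def {a,s,v} use {a,s}
  B3 def {a,s} use {a,s}
  B4 def {a,s} use {a,s}
  B5 def {d} use {s}
  B6 def {d} use {a}
  B7 def {a} use {s}
  B8 def {d} use ∅
  B9 def {d,s} use ∅

Liveness:
  B0 li=∅ lo={a,s}
  B1 li={a,s} lo={a,s}
  B2 li={a,s} lo={a,s}
  B3 li={a,s} lo={a,s}
  B4 li={a,s} lo=∅
  B5 li={a,s} lo={a,s}
  B6 li={a,s} lo={s}
  B7 li={s} lo=∅
  B8 li=∅ lo=∅
  B9 li=∅ lo=∅

Interference:
  a — {d,s,v}
  d — {a,s}
  s — {a,d,v}
  v — {a,s}

Colouring:
  clique {a,d,s} ⇒ need ≥ 3
  3-colouring: c0={a}  c1={s}  c2={d,v}
  χ = 3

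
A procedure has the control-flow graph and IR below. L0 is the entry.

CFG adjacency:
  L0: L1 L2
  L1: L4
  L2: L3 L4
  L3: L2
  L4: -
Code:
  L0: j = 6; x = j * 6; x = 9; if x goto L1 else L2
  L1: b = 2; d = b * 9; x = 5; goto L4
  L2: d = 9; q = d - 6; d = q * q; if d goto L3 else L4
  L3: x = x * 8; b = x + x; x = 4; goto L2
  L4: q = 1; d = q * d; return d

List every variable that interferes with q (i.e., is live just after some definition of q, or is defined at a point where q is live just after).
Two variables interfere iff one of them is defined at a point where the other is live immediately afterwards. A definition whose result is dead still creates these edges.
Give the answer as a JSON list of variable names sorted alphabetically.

Answer: ["d", "x"]

Analysis:
def/use:
  L0: def={j,x} ue=∅
  L1: def={b,d,x} ue=∅
  L2: def={d,q} ue=∅
  L3: def={b,x} ue={x}
  L4: def={d,q} ue={d}

Live sets:
  L0 li=∅ lo={x}
  L1 li=∅ lo={d}
  L2 li={x} lo={d,x}
  L3 li={x} lo={x}
  L4 li={d} lo=∅

Interference:
  b↔∅
  d↔{q,x}
  j↔∅
  q↔{d,x}
  x↔{d,q}

N(q) = ["d", "x"]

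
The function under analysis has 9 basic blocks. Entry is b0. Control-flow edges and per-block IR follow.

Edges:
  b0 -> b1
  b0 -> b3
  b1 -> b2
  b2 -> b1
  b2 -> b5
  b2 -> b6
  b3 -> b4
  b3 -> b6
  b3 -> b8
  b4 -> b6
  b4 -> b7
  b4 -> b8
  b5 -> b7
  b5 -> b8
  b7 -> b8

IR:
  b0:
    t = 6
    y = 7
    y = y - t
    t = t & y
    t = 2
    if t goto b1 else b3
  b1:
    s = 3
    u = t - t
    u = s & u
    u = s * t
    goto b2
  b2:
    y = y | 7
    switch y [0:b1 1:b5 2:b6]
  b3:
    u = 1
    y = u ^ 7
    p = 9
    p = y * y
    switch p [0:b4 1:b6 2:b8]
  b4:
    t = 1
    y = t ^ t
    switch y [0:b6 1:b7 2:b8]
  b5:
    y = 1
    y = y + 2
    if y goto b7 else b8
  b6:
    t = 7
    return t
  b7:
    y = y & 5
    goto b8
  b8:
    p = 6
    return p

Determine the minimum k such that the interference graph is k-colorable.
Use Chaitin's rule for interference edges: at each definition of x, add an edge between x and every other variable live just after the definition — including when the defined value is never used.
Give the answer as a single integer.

Answer: 4

Analysis:
Block summaries:
  b0: def={t,y} ue=∅
  b1: def={s,u} ue={t}
  b2: def={y} ue={y}
  b3: def={p,u,y} ue=∅
  b4: def={t,y} ue=∅
  b5: def={y} ue=∅
  b6: def={t} ue=∅
  b7: def={y} ue={y}
  b8: def={p} ue=∅

Liveness:
  b0 li=∅ lo={t,y}
  b1 li={t,y} lo={t,y}
  b2 li={t,y} lo={t,y}
  b3 li=∅ lo=∅
  b4 li=∅ lo={y}
  b5 li=∅ lo={y}
  b6 li=∅ lo=∅
  b7 li={y} lo=∅
  b8 li=∅ lo=∅

Interfere edges:
  p↔{y}
  s↔{t,u,y}
  t↔{s,u,y}
  u↔{s,t,y}
  y↔{p,s,t,u}

Colouring:
  clique {s,t,u,y} ⇒ need ≥ 4
  assign p→c1 s→c1 t→c2 u→c3 y→c0 — no edge inside a register ⇒ χ ≤ 4
  χ = 4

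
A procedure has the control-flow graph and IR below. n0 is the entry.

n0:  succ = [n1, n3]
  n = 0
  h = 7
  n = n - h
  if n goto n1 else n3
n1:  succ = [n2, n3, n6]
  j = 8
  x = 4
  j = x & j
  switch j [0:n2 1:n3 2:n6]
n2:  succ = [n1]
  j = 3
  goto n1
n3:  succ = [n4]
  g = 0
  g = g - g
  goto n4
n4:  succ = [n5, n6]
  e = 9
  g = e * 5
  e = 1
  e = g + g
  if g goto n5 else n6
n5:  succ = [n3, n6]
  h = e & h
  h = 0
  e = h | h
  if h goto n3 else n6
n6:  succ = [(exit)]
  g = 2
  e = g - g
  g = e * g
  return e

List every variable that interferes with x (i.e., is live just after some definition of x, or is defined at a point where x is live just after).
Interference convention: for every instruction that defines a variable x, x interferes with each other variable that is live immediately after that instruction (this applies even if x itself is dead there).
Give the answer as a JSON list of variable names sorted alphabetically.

Answer: ["h", "j"]

Working:
Per-block:
  n0: {h,n} / ∅
  n1: {j,x} / ∅
  n2: {j} / ∅
  n3: {g} / ∅
  n4: {e,g} / ∅
  n5: {e,h} / {e,h}
  n6: {e,g} / ∅

Liveness:
  n0: in=∅ out={h}
  n1: in={h} out={h}
  n2: in={h} out={h}
  n3: in={h} out={h}
  n4: in={h} out={e,h}
  n5: in={e,h} out={h}
  n6: in=∅ out=∅

Interfere edges:
  e — {g,h}
  g — {e,h}
  h — {e,g,j,n,x}
  j — {h,x}
  n — {h}
  x — {h,j}

N(x) = ["h", "j"]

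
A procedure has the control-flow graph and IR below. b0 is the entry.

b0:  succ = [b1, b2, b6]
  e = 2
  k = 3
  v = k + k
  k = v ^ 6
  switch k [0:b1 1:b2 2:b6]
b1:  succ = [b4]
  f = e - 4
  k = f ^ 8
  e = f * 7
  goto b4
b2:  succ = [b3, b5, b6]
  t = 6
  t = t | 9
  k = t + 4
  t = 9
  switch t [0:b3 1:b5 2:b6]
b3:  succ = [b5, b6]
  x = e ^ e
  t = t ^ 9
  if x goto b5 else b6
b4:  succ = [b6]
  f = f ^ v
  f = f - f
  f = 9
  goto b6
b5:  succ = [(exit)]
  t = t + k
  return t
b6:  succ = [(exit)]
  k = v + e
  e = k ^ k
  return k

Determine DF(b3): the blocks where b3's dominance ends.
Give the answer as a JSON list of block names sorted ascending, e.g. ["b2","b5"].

idom tree: b1←b0 b2←b0 b3←b2 b4←b1 b5←b2 b6←b0
Join-block Dom:
  b5: preds {b2,b3}: {b0,b2} ∩ {b0,b2,b3} = {b0,b2}; idom=b2
  b6: preds {b0,b2,b3,b4}: {b0} ∩ {b0,b2} ∩ {b0,b2,b3} ∩ {b0,b1,b4} = {b0}; idom=b0

DF walk-up:
  b5←b2: walk · to b2
  b5←b3: walk b3 to b2
  b6←b0: walk · to b0
  b6←b2: walk b2 to b0
  b6←b3: walk b3→b2 to b0
  b6←b4: walk b4→b1 to b0
  b0 → ∅
  b1 → {b6}
  b2 → {b6}
  b3 → {b5,b6}
  b4 → {b6}
  b5 → ∅
  b6 → ∅

DF(b3) = ["b5", "b6"]

Answer: ["b5", "b6"]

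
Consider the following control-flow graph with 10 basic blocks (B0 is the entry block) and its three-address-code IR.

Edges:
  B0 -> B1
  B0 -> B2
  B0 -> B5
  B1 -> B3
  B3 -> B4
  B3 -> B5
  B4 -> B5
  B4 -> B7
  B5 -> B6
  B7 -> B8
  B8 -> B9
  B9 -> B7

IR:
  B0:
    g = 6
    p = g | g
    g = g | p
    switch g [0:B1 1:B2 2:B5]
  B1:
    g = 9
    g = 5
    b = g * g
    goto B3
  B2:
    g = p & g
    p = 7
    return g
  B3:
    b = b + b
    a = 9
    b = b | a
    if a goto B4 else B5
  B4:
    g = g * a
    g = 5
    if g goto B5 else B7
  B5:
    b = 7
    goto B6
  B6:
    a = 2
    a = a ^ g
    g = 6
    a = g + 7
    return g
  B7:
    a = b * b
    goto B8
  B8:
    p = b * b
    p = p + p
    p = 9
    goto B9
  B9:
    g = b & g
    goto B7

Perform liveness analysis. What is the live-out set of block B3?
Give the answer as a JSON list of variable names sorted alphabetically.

Answer: ["a", "b", "g"]

Derivation:
def/use:
  B0: def={g,p} ue=∅
  B1: def={b,g} ue=∅
  B2: def={g,p} ue={g,p}
  B3: def={a,b} ue={b}
  B4: def={g} ue={a,g}
  B5: def={b} ue=∅
  B6: def={a,g} ue={g}
  B7: def={a} ue={b}
  B8: def={p} ue={b}
  B9: def={g} ue={b,g}

Backward fixpoint:
  B0 li=∅ lo={g,p}
  B1 li=∅ lo={b,g}
  B2 li={g,p} lo=∅
  B3 li={b,g} lo={a,b,g}
  B4 li={a,b,g} lo={b,g}
  B5 li={g} lo={g}
  B6 li={g} lo=∅
  B7 li={b,g} lo={b,g}
  B8 li={b,g} lo={b,g}
  B9 li={b,g} lo={b,g}

live-out(B3) = ["a", "b", "g"]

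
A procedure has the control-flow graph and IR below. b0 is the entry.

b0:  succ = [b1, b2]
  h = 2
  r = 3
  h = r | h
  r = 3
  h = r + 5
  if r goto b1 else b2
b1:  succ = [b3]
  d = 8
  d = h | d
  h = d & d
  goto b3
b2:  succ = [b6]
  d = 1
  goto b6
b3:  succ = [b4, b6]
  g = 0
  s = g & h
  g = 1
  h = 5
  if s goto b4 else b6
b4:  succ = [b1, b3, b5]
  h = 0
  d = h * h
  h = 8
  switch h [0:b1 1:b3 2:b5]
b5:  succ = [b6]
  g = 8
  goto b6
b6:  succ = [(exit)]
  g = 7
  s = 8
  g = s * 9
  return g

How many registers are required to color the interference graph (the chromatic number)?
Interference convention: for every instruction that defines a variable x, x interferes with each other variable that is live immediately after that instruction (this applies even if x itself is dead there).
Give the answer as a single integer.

def/use:
  b0 def {h,r} use ∅
  b1 def {d,h} use {h}
  b2 def {d} use ∅
  b3 def {g,h,s} use {h}
  b4 def {d,h} use ∅
  b5 def {g} use ∅
  b6 def {g,s} use ∅

Live sets:
  live b0: ∅→{h}
  live b1: {h}→{h}
  live b2: ∅→∅
  live b3: {h}→∅
  live b4: ∅→{h}
  live b5: ∅→∅
  live b6: ∅→∅

Interference:
  d — {h}
  g — {h,s}
  h — {d,g,r,s}
  r — {h}
  s — {g,h}

Chromatic number:
  {g,h,s} pairwise interfere (3-clique) ⇒ χ ≥ 3
  assign d→r1 g→r1 h→r0 r→r1 s→r2 — no edge inside a register ⇒ χ ≤ 3
  χ = 3

Answer: 3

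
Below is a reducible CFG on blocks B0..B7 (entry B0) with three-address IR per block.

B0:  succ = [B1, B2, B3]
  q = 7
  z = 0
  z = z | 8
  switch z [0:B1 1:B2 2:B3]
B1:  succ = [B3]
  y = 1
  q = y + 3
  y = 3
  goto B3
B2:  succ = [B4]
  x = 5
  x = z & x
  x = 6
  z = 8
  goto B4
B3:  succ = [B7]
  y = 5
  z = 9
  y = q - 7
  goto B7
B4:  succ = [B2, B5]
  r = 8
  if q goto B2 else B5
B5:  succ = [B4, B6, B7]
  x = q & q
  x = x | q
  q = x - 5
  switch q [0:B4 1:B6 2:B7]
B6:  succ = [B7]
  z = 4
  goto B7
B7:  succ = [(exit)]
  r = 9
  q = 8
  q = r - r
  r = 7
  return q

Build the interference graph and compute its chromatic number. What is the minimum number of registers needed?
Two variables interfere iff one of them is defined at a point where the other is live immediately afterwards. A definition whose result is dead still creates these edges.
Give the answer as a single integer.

Block summaries:
  B0: {q,z} / ∅
  B1: {q,y} / ∅
  B2: {x,z} / {z}
  B3: {y,z} / {q}
  B4: {r} / {q}
  B5: {q,x} / {q}
  B6: {z} / ∅
  B7: {q,r} / ∅

Liveness:
  live B0: ∅→{q,z}
  live B1: ∅→{q}
  live B2: {q,z}→{q,z}
  live B3: {q}→∅
  live B4: {q,z}→{q,z}
  live B5: {q,z}→{q,z}
  live B6: ∅→∅
  live B7: ∅→∅

Interfere edges:
  q: {r,x,y,z}
  r: {q,z}
  x: {q,z}
  y: {q}
  z: {q,r,x}

Colouring:
  clique {q,r,z} ⇒ need ≥ 3
  3-colouring: R0={q}  R1={y,z}  R2={r,x}
  χ = 3

Answer: 3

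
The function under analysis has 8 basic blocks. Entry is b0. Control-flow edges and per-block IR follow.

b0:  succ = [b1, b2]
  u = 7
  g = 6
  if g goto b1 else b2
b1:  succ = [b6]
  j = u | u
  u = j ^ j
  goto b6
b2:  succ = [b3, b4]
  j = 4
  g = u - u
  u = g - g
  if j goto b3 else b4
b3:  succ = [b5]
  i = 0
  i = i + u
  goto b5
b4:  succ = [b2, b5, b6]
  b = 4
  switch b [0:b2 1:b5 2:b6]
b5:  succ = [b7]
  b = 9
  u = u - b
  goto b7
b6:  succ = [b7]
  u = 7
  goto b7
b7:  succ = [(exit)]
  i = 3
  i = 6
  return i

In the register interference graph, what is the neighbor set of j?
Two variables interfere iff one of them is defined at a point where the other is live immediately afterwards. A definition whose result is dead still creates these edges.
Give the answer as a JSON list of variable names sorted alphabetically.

Answer: ["g", "u"]

Derivation:
def/use:
  b0: {g,u} / ∅
  b1: {j,u} / {u}
  b2: {g,j,u} / {u}
  b3: {i} / {u}
  b4: {b} / ∅
  b5: {b,u} / {u}
  b6: {u} / ∅
  b7: {i} / ∅

Live sets:
  b0: in=∅ out={u}
  b1: in={u} out=∅
  b2: in={u} out={u}
  b3: in={u} out={u}
  b4: in={u} out={u}
  b5: in={u} out=∅
  b6: in=∅ out=∅
  b7: in=∅ out=∅

Interference:
  b↔{u}
  g↔{j,u}
  i↔{u}
  j↔{g,u}
  u↔{b,g,i,j}

N(j) = ["g", "u"]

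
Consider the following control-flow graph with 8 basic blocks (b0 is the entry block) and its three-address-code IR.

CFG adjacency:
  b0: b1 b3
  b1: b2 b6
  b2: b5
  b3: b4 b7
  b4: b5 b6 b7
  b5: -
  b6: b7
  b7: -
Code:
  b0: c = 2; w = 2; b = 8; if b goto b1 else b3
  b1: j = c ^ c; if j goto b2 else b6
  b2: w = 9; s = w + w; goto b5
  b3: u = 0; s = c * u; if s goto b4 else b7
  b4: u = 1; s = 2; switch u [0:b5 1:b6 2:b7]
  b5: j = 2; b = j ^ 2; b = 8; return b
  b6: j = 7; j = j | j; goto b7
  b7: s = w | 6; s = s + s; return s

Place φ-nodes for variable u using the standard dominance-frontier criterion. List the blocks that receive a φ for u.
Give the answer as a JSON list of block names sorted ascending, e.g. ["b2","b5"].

idom tree: b1←b0 b2←b1 b3←b0 b4←b3 b5←b0 b6←b0 b7←b0
Dom at joins:
  b5: preds {b2,b4}: {b0,b1,b2} ∩ {b0,b3,b4} = {b0}; idom=b0
  b6: preds {b1,b4}: {b0,b1} ∩ {b0,b3,b4} = {b0}; idom=b0
  b7: preds {b3,b4,b6}: {b0,b3} ∩ {b0,b3,b4} ∩ {b0,b6} = {b0}; idom=b0

Frontier:
  join b5 pred b2: b2→b1 stop@b0
  join b5 pred b4: b4→b3 stop@b0
  join b6 pred b1: b1 stop@b0
  join b6 pred b4: b4→b3 stop@b0
  join b7 pred b3: b3 stop@b0
  join b7 pred b4: b4→b3 stop@b0
  join b7 pred b6: b6 stop@b0
  b0: DF=∅
  b1: DF={b5,b6}
  b2: DF={b5}
  b3: DF={b5,b6,b7}
  b4: DF={b5,b6,b7}
  b5: DF=∅
  b6: DF={b7}
  b7: DF=∅

φ for u: defs {b3,b4}
  DF⁺ = {b5,b6,b7}

Answer: ["b5", "b6", "b7"]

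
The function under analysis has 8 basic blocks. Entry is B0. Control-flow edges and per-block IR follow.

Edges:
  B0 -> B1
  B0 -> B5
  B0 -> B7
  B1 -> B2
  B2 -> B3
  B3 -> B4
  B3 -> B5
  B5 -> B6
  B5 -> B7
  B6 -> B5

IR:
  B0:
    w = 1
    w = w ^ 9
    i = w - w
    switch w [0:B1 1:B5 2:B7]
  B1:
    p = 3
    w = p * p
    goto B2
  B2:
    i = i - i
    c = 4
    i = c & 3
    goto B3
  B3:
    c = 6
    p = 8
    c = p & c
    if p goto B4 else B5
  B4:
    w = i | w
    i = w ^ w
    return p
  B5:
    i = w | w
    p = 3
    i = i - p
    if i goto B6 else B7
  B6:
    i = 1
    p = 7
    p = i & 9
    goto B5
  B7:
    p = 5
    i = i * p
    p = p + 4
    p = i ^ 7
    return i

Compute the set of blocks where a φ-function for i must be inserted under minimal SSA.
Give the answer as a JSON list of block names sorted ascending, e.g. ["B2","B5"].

Answer: ["B5", "B7"]

Analysis:
idom tree: B1←B0 B2←B1 B3←B2 B4←B3 B5←B0 B6←B5 B7←B0
Dom at joins:
  B5: preds {B0,B3,B6}: {B0} ∩ {B0,B1,B2,B3} ∩ {B0,B5,B6} = {B0}; idom=B0
  B7: preds {B0,B5}: {B0} ∩ {B0,B5} = {B0}; idom=B0

DF derivation:
  join B5 pred B0: · stop@B0
  join B5 pred B3: B3→B2→B1 stop@B0
  join B5 pred B6: B6→B5 stop@B0
  join B7 pred B0: · stop@B0
  join B7 pred B5: B5 stop@B0
  B0: DF=∅
  B1: DF={B5}
  B2: DF={B5}
  B3: DF={B5}
  B4: DF=∅
  B5: DF={B5,B7}
  B6: DF={B5}
  B7: DF=∅

φ for i: defs {B0,B2,B4,B5,B6,B7}
  DF⁺ = {B5,B7}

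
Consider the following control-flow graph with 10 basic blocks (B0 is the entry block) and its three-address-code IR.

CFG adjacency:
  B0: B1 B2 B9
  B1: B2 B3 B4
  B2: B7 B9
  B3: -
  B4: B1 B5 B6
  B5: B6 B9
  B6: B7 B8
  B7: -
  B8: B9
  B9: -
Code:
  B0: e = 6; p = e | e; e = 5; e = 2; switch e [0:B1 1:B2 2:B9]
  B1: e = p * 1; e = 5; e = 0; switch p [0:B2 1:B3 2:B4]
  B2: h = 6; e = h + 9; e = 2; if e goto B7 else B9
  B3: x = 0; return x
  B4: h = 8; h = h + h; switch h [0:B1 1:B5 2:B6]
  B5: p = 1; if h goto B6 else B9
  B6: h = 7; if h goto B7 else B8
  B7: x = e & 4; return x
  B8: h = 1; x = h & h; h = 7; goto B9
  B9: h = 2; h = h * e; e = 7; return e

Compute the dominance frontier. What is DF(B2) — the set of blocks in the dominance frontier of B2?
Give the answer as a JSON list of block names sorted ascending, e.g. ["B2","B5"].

Answer: ["B7", "B9"]

Analysis:
idom tree: B1←B0 B2←B0 B3←B1 B4←B1 B5←B4 B6←B4 B7←B0 B8←B6 B9←B0
Dom at joins:
  B1: preds {B0,B4}: {B0} ∩ {B0,B1,B4} = {B0}; idom=B0
  B2: preds {B0,B1}: {B0} ∩ {B0,B1} = {B0}; idom=B0
  B6: preds {B4,B5}: {B0,B1,B4} ∩ {B0,B1,B4,B5} = {B0,B1,B4}; idom=B4
  B7: preds {B2,B6}: {B0,B2} ∩ {B0,B1,B4,B6} = {B0}; idom=B0
  B9: preds {B0,B2,B5,B8}: {B0} ∩ {B0,B2} ∩ {B0,B1,B4,B5} ∩ {B0,B1,B4,B6,B8} = {B0}; idom=B0

Frontier:
  B1←B0: walk · to B0
  B1←B4: walk B4→B1 to B0
  B2←B0: walk · to B0
  B2←B1: walk B1 to B0
  B6←B4: walk · to B4
  B6←B5: walk B5 to B4
  B7←B2: walk B2 to B0
  B7←B6: walk B6→B4→B1 to B0
  B9←B0: walk · to B0
  B9←B2: walk B2 to B0
  B9←B5: walk B5→B4→B1 to B0
  B9←B8: walk B8→B6→B4→B1 to B0
  DF(B0)=∅
  DF(B1)={B1,B2,B7,B9}
  DF(B2)={B7,B9}
  DF(B3)=∅
  DF(B4)={B1,B7,B9}
  DF(B5)={B6,B9}
  DF(B6)={B7,B9}
  DF(B7)=∅
  DF(B8)={B9}
  DF(B9)=∅

DF(B2) = ["B7", "B9"]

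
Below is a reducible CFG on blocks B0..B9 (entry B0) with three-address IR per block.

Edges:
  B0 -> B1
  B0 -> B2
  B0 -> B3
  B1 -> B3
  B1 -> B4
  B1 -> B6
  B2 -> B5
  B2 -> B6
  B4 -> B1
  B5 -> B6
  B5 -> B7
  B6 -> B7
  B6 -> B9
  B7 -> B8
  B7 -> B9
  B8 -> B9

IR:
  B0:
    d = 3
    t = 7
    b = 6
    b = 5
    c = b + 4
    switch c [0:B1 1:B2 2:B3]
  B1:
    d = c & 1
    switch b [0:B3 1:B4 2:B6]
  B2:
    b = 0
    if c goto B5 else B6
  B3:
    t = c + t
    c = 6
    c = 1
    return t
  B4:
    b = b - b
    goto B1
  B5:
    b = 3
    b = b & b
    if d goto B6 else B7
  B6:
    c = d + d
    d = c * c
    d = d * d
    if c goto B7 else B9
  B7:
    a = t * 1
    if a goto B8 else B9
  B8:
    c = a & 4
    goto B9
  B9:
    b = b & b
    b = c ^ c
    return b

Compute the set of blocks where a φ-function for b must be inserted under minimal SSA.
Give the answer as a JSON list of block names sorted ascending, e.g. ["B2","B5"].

Answer: ["B1", "B3", "B6", "B7", "B9"]

Analysis:
idom tree: B1←B0 B2←B0 B3←B0 B4←B1 B5←B2 B6←B0 B7←B0 B8←B7 B9←B0
Dom at joins:
  B1: preds {B0,B4}: {B0} ∩ {B0,B1,B4} = {B0}; idom=B0
  B3: preds {B0,B1}: {B0} ∩ {B0,B1} = {B0}; idom=B0
  B6: preds {B1,B2,B5}: {B0,B1} ∩ {B0,B2} ∩ {B0,B2,B5} = {B0}; idom=B0
  B7: preds {B5,B6}: {B0,B2,B5} ∩ {B0,B6} = {B0}; idom=B0
  B9: preds {B6,B7,B8}: {B0,B6} ∩ {B0,B7} ∩ {B0,B7,B8} = {B0}; idom=B0

DF walk-up:
  B1←B0: walk · to B0
  B1←B4: walk B4→B1 to B0
  B3←B0: walk · to B0
  B3←B1: walk B1 to B0
  B6←B1: walk B1 to B0
  B6←B2: walk B2 to B0
  B6←B5: walk B5→B2 to B0
  B7←B5: walk B5→B2 to B0
  B7←B6: walk B6 to B0
  B9←B6: walk B6 to B0
  B9←B7: walk B7 to B0
  B9←B8: walk B8→B7 to B0
  B0 → ∅
  B1 → {B1,B3,B6}
  B2 → {B6,B7}
  B3 → ∅
  B4 → {B1}
  B5 → {B6,B7}
  B6 → {B7,B9}
  B7 → {B9}
  B8 → {B9}
  B9 → ∅

φ for b: defs {B0,B2,B4,B5,B9}
  DF⁺ = {B1,B3,B6,B7,B9}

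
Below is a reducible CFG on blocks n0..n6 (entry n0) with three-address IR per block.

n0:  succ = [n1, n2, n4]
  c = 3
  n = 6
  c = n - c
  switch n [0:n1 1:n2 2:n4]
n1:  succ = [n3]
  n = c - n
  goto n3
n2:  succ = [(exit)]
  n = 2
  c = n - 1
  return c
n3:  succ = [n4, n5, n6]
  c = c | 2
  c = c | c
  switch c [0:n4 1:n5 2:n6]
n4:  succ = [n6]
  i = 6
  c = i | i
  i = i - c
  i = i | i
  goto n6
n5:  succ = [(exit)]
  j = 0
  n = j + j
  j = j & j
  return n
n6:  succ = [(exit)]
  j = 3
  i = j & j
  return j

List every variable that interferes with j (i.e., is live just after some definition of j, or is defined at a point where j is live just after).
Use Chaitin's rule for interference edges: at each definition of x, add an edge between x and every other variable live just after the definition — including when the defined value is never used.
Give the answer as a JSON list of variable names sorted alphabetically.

Answer: ["i", "n"]

Working:
Per-block:
  n0: {c,n} / ∅
  n1: {n} / {c,n}
  n2: {c,n} / ∅
  n3: {c} / {c}
  n4: {c,i} / ∅
  n5: {j,n} / ∅
  n6: {i,j} / ∅

Liveness:
  n0: in=∅ out={c,n}
  n1: in={c,n} out={c}
  n2: in=∅ out=∅
  n3: in={c} out=∅
  n4: in=∅ out=∅
  n5: in=∅ out=∅
  n6: in=∅ out=∅

Interference:
  c — {i,n}
  i — {c,j}
  j — {i,n}
  n — {c,j}

N(j) = ["i", "n"]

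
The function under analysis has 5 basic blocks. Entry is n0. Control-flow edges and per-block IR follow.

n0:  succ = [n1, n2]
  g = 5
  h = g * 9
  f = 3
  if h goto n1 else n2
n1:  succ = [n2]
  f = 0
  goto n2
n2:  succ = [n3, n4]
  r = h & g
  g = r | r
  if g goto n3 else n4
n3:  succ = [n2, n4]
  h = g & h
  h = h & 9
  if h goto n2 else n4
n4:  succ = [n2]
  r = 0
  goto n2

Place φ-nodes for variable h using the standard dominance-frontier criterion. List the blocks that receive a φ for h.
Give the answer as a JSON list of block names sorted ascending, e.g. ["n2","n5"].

idom tree: n1←n0 n2←n0 n3←n2 n4←n2
Join-block Dom:
  n2: preds {n0,n1,n3,n4}: {n0} ∩ {n0,n1} ∩ {n0,n2,n3} ∩ {n0,n2,n4} = {n0}; idom=n0
  n4: preds {n2,n3}: {n0,n2} ∩ {n0,n2,n3} = {n0,n2}; idom=n2

DF derivation:
  n2←n0: walk · to n0
  n2←n1: walk n1 to n0
  n2←n3: walk n3→n2 to n0
  n2←n4: walk n4→n2 to n0
  n4←n2: walk · to n2
  n4←n3: walk n3 to n2
  n0: DF=∅
  n1: DF={n2}
  n2: DF={n2}
  n3: DF={n2,n4}
  n4: DF={n2}

φ for h: defs {n0,n3}
  DF⁺ = {n2,n4}

Answer: ["n2", "n4"]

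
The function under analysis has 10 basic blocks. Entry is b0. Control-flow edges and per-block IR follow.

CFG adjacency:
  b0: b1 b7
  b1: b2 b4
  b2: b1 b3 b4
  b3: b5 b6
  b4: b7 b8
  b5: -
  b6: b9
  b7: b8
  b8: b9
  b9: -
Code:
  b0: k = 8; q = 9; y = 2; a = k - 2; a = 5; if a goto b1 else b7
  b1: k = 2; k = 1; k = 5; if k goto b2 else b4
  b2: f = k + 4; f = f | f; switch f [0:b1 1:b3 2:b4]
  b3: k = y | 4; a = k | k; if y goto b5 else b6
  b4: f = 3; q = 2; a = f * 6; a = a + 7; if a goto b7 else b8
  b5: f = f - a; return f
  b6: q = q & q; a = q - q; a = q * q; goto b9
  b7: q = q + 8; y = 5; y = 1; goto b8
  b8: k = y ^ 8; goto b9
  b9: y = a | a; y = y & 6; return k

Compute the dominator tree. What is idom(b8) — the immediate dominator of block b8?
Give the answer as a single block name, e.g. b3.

idom tree: b1←b0 b2←b1 b3←b2 b4←b1 b5←b3 b6←b3 b7←b0 b8←b0 b9←b0
Dom at joins:
  b1: preds {b0,b2}: {b0} ∩ {b0,b1,b2} = {b0}; idom=b0
  b4: preds {b1,b2}: {b0,b1} ∩ {b0,b1,b2} = {b0,b1}; idom=b1
  b7: preds {b0,b4}: {b0} ∩ {b0,b1,b4} = {b0}; idom=b0
  b8: preds {b4,b7}: {b0,b1,b4} ∩ {b0,b7} = {b0}; idom=b0
  b9: preds {b6,b8}: {b0,b1,b2,b3,b6} ∩ {b0,b8} = {b0}; idom=b0

idom(b8) = b0

Answer: b0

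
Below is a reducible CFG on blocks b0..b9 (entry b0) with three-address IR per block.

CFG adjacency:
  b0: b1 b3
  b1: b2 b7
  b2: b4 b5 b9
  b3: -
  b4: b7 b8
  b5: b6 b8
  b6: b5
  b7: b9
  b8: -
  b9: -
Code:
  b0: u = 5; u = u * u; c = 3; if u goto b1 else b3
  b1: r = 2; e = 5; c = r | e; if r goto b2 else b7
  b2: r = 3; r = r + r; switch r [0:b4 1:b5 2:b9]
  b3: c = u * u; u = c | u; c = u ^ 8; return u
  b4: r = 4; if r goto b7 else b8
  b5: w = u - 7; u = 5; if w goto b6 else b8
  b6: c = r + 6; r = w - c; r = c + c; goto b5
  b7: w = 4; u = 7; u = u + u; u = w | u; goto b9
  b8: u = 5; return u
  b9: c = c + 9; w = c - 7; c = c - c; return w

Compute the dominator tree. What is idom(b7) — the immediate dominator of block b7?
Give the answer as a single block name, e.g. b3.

idom tree: b1←b0 b2←b1 b3←b0 b4←b2 b5←b2 b6←b5 b7←b1 b8←b2 b9←b1
Dom∩ at merges:
  b5: preds {b2,b6}: {b0,b1,b2} ∩ {b0,b1,b2,b5,b6} = {b0,b1,b2}; idom=b2
  b7: preds {b1,b4}: {b0,b1} ∩ {b0,b1,b2,b4} = {b0,b1}; idom=b1
  b8: preds {b4,b5}: {b0,b1,b2,b4} ∩ {b0,b1,b2,b5} = {b0,b1,b2}; idom=b2
  b9: preds {b2,b7}: {b0,b1,b2} ∩ {b0,b1,b7} = {b0,b1}; idom=b1

idom(b7) = b1

Answer: b1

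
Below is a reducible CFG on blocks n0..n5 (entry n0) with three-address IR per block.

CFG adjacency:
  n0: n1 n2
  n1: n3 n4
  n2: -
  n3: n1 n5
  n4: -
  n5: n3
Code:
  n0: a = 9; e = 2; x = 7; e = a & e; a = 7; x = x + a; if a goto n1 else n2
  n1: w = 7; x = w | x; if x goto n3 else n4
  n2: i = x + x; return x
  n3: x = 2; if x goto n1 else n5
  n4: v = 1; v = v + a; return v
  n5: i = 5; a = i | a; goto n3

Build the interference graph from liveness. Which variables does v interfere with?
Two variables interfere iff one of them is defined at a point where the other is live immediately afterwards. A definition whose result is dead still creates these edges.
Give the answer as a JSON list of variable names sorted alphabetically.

Answer: ["a"]

Working:
Block summaries:
  n0 def {a,e,x} use ∅
  n1 def {w,x} use {x}
  n2 def {i} use {x}
  n3 def {x} use ∅
  n4 def {v} use {a}
  n5 def {a,i} use {a}

Liveness:
  n0 li=∅ lo={a,x}
  n1 li={a,x} lo={a}
  n2 li={x} lo=∅
  n3 li={a} lo={a,x}
  n4 li={a} lo=∅
  n5 li={a} lo={a}

Conflict graph:
  a↔{e,i,v,w,x}
  e↔{a,x}
  i↔{a,x}
  v↔{a}
  w↔{a,x}
  x↔{a,e,i,w}

N(v) = ["a"]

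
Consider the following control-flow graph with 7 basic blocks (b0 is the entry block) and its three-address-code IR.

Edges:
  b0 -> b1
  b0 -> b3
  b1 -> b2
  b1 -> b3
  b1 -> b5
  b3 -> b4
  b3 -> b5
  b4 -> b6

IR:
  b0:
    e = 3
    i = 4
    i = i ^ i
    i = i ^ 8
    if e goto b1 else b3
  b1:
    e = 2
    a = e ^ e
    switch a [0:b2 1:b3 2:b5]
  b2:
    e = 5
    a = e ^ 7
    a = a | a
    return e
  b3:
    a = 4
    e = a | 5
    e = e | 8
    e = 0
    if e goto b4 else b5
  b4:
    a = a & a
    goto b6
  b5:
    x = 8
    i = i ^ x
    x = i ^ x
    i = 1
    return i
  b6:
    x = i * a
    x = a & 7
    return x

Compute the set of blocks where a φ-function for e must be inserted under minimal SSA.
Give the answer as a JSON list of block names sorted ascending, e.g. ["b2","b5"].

Answer: ["b3", "b5"]

Working:
idom tree: b1←b0 b2←b1 b3←b0 b4←b3 b5←b0 b6←b4
Dom at joins:
  b3: preds {b0,b1}: {b0} ∩ {b0,b1} = {b0}; idom=b0
  b5: preds {b1,b3}: {b0,b1} ∩ {b0,b3} = {b0}; idom=b0

DF walk-up:
  b3←b0: walk · to b0
  b3←b1: walk b1 to b0
  b5←b1: walk b1 to b0
  b5←b3: walk b3 to b0
  b0: DF=∅
  b1: DF={b3,b5}
  b2: DF=∅
  b3: DF={b5}
  b4: DF=∅
  b5: DF=∅
  b6: DF=∅

φ for e: defs {b0,b1,b2,b3}
  DF⁺ = {b3,b5}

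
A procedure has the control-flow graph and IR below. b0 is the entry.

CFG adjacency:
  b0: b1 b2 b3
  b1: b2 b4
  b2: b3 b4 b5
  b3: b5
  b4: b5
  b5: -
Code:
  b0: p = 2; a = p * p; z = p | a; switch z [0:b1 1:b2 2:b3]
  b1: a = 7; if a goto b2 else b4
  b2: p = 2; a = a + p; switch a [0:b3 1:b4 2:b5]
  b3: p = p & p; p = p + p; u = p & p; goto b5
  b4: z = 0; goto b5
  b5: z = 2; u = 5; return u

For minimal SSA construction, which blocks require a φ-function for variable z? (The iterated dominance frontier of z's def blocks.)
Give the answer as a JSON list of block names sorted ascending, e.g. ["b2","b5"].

Answer: ["b5"]

Analysis:
idom tree: b1←b0 b2←b0 b3←b0 b4←b0 b5←b0
Dom at joins:
  b2: preds {b0,b1}: {b0} ∩ {b0,b1} = {b0}; idom=b0
  b3: preds {b0,b2}: {b0} ∩ {b0,b2} = {b0}; idom=b0
  b4: preds {b1,b2}: {b0,b1} ∩ {b0,b2} = {b0}; idom=b0
  b5: preds {b2,b3,b4}: {b0,b2} ∩ {b0,b3} ∩ {b0,b4} = {b0}; idom=b0

DF walk-up:
  join b2 pred b0: · stop@b0
  join b2 pred b1: b1 stop@b0
  join b3 pred b0: · stop@b0
  join b3 pred b2: b2 stop@b0
  join b4 pred b1: b1 stop@b0
  join b4 pred b2: b2 stop@b0
  join b5 pred b2: b2 stop@b0
  join b5 pred b3: b3 stop@b0
  join b5 pred b4: b4 stop@b0
  DF(b0)=∅
  DF(b1)={b2,b4}
  DF(b2)={b3,b4,b5}
  DF(b3)={b5}
  DF(b4)={b5}
  DF(b5)=∅

φ for z: defs {b0,b4,b5}
  DF⁺ = {b5}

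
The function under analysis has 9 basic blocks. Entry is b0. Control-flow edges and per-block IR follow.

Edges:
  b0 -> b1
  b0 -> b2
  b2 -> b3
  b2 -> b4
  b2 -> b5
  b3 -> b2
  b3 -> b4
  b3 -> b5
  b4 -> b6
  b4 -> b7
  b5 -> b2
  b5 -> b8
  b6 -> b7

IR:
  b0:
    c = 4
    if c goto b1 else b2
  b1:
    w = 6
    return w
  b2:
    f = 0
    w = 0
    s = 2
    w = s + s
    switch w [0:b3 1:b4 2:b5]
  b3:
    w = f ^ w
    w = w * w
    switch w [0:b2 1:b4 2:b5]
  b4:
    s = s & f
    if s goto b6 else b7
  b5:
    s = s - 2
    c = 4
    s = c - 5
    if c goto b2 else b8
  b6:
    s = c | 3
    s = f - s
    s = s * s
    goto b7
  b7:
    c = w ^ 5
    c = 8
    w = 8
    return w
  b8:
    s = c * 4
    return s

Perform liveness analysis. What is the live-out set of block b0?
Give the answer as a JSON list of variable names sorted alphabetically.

Answer: ["c"]

Working:
Block summaries:
  b0 def {c} use ∅
  b1 def {w} use ∅
  b2 def {f,s,w} use ∅
  b3 def {w} use {f,w}
  b4 def {s} use {f,s}
  b5 def {c,s} use {s}
  b6 def {s} use {c,f}
  b7 def {c,w} use {w}
  b8 def {s} use {c}

Live sets:
  live b0: ∅→{c}
  live b1: ∅→∅
  live b2: {c}→{c,f,s,w}
  live b3: {c,f,s,w}→{c,f,s,w}
  live b4: {c,f,s,w}→{c,f,w}
  live b5: {s}→{c}
  live b6: {c,f,w}→{w}
  live b7: {w}→∅
  live b8: {c}→∅

live-out(b0) = ["c"]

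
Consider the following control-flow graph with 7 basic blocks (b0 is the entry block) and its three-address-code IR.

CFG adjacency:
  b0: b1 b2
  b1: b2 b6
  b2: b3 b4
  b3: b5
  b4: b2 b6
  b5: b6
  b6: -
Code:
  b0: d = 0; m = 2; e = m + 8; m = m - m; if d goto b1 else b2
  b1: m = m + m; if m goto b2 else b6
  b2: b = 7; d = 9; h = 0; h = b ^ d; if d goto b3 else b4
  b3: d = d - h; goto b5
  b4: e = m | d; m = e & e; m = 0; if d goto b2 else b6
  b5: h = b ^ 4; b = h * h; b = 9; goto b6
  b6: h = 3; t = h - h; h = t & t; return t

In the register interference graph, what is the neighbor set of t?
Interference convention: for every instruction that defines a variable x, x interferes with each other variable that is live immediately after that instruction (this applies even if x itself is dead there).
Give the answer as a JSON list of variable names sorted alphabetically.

Answer: ["h"]

Working:
Per-block:
  b0: def={d,e,m} ue=∅
  b1: def={m} ue={m}
  b2: def={b,d,h} ue=∅
  b3: def={d} ue={d,h}
  b4: def={e,m} ue={d,m}
  b5: def={b,h} ue={b}
  b6: def={h,t} ue=∅

Live sets:
  live b0: ∅→{m}
  live b1: {m}→{m}
  live b2: {m}→{b,d,h,m}
  live b3: {b,d,h}→{b}
  live b4: {d,m}→{m}
  live b5: {b}→∅
  live b6: ∅→∅

Interfere edges:
  b: {d,h,m}
  d: {b,e,h,m}
  e: {d,m}
  h: {b,d,m,t}
  m: {b,d,e,h}
  t: {h}

N(t) = ["h"]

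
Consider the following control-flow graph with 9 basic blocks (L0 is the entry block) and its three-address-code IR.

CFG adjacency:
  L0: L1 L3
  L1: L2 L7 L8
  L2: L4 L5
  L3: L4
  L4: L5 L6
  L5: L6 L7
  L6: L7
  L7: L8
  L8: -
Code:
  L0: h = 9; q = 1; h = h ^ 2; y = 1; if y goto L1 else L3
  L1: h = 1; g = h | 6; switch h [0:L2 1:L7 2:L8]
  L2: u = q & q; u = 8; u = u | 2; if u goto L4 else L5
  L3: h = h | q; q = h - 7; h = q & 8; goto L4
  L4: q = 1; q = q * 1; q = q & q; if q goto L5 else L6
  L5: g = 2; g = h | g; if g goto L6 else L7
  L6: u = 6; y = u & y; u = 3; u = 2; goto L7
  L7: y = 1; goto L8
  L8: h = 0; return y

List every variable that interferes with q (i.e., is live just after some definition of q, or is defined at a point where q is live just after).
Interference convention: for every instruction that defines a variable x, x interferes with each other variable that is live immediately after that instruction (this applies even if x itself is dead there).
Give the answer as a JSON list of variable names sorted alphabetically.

def/use:
  L0 def {h,q,y} use ∅
  L1 def {g,h} use ∅
  L2 def {u} use {q}
  L3 def {h,q} use {h,q}
  L4 def {q} use ∅
  L5 def {g} use {h}
  L6 def {u,y} use {y}
  L7 def {y} use ∅
  L8 def {h} use {y}

Liveness:
  L0 li=∅ lo={h,q,y}
  L1 li={q,y} lo={h,q,y}
  L2 li={h,q,y} lo={h,y}
  L3 li={h,q,y} lo={h,y}
  L4 li={h,y} lo={h,y}
  L5 li={h,y} lo={y}
  L6 li={y} lo=∅
  L7 li=∅ lo={y}
  L8 li={y} lo=∅

Conflict graph:
  g↔{h,q,y}
  h↔{g,q,u,y}
  q↔{g,h,y}
  u↔{h,y}
  y↔{g,h,q,u}

N(q) = ["g", "h", "y"]

Answer: ["g", "h", "y"]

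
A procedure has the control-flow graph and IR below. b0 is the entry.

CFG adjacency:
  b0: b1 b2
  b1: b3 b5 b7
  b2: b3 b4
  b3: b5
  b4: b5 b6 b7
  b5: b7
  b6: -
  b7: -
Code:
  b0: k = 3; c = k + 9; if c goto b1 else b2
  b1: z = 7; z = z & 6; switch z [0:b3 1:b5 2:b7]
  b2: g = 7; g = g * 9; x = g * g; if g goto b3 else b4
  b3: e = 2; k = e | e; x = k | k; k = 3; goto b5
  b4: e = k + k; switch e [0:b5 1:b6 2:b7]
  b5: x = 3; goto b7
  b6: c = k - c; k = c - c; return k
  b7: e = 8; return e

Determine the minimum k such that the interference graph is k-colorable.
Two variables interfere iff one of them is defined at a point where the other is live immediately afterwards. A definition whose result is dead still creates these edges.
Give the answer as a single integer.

Answer: 4

Working:
Block summaries:
  b0 def {c,k} use ∅
  b1 def {z} use ∅
  b2 def {g,x} use ∅
  b3 def {e,k,x} use ∅
  b4 def {e} use {k}
  b5 def {x} use ∅
  b6 def {c,k} use {c,k}
  b7 def {e} use ∅

Liveness:
  b0 li=∅ lo={c,k}
  b1 li=∅ lo=∅
  b2 li={c,k} lo={c,k}
  b3 li=∅ lo=∅
  b4 li={c,k} lo={c,k}
  b5 li=∅ lo=∅
  b6 li={c,k} lo=∅
  b7 li=∅ lo=∅

Conflict graph:
  c: {e,g,k,x}
  e: {c,k}
  g: {c,k,x}
  k: {c,e,g,x}
  x: {c,g,k}
  z: ∅

Chromatic number:
  clique {c,g,k,x} ⇒ need ≥ 4
  assign c→r0 e→r2 g→r2 k→r1 x→r3 z→r0 — no edge inside a register ⇒ χ ≤ 4
  χ = 4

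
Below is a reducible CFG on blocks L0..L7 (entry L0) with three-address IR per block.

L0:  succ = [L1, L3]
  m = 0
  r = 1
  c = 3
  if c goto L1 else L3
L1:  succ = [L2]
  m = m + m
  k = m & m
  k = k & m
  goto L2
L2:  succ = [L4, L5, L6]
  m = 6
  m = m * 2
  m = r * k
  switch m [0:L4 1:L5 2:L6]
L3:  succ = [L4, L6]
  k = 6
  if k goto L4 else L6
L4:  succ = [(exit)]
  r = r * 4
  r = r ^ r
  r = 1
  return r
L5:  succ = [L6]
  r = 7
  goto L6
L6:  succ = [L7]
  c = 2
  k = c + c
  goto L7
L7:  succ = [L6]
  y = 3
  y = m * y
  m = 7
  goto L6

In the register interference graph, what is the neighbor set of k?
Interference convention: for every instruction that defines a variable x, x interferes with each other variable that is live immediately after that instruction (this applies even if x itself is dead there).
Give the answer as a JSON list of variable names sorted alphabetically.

Answer: ["m", "r"]

Working:
Per-block:
  L0: def={c,m,r} ue=∅
  L1: def={k,m} ue={m}
  L2: def={m} ue={k,r}
  L3: def={k} ue=∅
  L4: def={r} ue={r}
  L5: def={r} ue=∅
  L6: def={c,k} ue=∅
  L7: def={m,y} ue={m}

Liveness:
  L0 li=∅ lo={m,r}
  L1 li={m,r} lo={k,r}
  L2 li={k,r} lo={m,r}
  L3 li={m,r} lo={m,r}
  L4 li={r} lo=∅
  L5 li={m} lo={m}
  L6 li={m} lo={m}
  L7 li={m} lo={m}

Interfere edges:
  c: {m,r}
  k: {m,r}
  m: {c,k,r,y}
  r: {c,k,m}
  y: {m}

N(k) = ["m", "r"]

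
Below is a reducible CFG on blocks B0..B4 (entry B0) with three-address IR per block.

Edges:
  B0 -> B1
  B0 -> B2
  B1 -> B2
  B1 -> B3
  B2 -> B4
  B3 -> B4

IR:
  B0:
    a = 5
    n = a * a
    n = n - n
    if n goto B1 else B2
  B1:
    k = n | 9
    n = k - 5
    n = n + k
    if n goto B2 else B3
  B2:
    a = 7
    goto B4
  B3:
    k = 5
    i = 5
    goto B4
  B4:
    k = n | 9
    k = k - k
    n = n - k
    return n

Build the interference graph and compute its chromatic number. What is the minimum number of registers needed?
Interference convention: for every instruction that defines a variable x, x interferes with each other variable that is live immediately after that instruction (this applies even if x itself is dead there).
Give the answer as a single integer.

Answer: 2

Working:
def/use:
  B0: def={a,n} ue=∅
  B1: def={k,n} ue={n}
  B2: def={a} ue=∅
  B3: def={i,k} ue=∅
  B4: def={k,n} ue={n}

Backward fixpoint:
  B0 li=∅ lo={n}
  B1 li={n} lo={n}
  B2 li={n} lo={n}
  B3 li={n} lo={n}
  B4 li={n} lo=∅

Conflict graph:
  a: {n}
  i: {n}
  k: {n}
  n: {a,i,k}

Colouring:
  clique {a,n} ⇒ need ≥ 2
  assign a→R1 i→R1 k→R1 n→R0 — no edge inside a register ⇒ χ ≤ 2
  χ = 2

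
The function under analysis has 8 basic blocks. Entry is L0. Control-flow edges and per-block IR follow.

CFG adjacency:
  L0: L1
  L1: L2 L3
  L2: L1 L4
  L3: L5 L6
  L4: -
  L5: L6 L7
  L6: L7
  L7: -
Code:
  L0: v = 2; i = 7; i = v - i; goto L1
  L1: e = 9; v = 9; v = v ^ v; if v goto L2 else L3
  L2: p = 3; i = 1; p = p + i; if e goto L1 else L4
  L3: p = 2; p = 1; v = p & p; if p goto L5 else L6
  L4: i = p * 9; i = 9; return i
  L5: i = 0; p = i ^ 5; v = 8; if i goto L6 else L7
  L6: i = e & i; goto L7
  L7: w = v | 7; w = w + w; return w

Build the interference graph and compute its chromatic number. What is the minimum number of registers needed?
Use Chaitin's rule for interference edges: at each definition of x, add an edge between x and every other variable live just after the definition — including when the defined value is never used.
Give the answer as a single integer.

def/use:
  L0: def={i,v} ue=∅
  L1: def={e,v} ue=∅
  L2: def={i,p} ue={e}
  L3: def={p,v} ue=∅
  L4: def={i} ue={p}
  L5: def={i,p,v} ue=∅
  L6: def={i} ue={e,i}
  L7: def={w} ue={v}

Backward fixpoint:
  L0: in=∅ out={i}
  L1: in={i} out={e,i}
  L2: in={e} out={i,p}
  L3: in={e,i} out={e,i,v}
  L4: in={p} out=∅
  L5: in={e} out={e,i,v}
  L6: in={e,i,v} out={v}
  L7: in={v} out=∅

Interference:
  e — {i,p,v}
  i — {e,p,v}
  p — {e,i,v}
  v — {e,i,p}
  w — ∅

Chromatic number:
  clique {e,i,p,v} ⇒ need ≥ 4
  assign e→c0 i→c1 p→c2 v→c3 w→c0 — no edge inside a register ⇒ χ ≤ 4
  χ = 4

Answer: 4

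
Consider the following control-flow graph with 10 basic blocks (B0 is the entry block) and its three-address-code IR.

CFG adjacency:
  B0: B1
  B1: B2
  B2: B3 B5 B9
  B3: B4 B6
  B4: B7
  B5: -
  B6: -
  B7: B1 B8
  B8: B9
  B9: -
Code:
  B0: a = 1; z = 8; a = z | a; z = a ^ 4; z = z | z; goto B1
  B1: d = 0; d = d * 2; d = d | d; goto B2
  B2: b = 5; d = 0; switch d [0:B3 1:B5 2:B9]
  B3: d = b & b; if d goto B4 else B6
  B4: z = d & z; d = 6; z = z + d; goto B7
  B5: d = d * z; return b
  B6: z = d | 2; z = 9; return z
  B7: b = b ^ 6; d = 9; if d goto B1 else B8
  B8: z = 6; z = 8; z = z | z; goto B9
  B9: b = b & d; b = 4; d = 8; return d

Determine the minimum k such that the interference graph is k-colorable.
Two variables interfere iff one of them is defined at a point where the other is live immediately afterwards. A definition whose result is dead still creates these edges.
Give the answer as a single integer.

Block summaries:
  B0: def={a,z} ue=∅
  B1: def={d} ue=∅
  B2: def={b,d} ue=∅
  B3: def={d} ue={b}
  B4: def={d,z} ue={d,z}
  B5: def={d} ue={b,d,z}
  B6: def={z} ue={d}
  B7: def={b,d} ue={b}
  B8: def={z} ue=∅
  B9: def={b,d} ue={b,d}

Liveness:
  B0 li=∅ lo={z}
  B1 li={z} lo={z}
  B2 li={z} lo={b,d,z}
  B3 li={b,z} lo={b,d,z}
  B4 li={b,d,z} lo={b,z}
  B5 li={b,d,z} lo=∅
  B6 li={d} lo=∅
  B7 li={b,z} lo={b,d,z}
  B8 li={b,d} lo={b,d}
  B9 li={b,d} lo=∅

Interfere edges:
  a: {z}
  b: {d,z}
  d: {b,z}
  z: {a,b,d}

Colouring:
  lower bound: {b,d,z} mutually conflict ⇒ χ ≥ 3
  3-colouring: r0={z}  r1={a,b}  r2={d}
  χ = 3

Answer: 3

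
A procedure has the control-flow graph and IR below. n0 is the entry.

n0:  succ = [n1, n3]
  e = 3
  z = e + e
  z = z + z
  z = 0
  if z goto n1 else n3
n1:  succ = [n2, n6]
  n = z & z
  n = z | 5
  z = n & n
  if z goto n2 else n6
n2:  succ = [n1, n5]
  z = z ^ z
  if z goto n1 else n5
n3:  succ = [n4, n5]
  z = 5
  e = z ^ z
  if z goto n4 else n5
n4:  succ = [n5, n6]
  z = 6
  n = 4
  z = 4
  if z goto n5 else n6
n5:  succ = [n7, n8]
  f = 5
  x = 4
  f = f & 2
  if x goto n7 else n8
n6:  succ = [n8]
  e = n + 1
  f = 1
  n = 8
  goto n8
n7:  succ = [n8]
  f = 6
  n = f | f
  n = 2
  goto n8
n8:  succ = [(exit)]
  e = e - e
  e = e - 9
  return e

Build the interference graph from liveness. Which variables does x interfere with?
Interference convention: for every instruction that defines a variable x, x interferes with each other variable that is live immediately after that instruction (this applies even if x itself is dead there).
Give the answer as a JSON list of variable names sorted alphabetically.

Per-block:
  n0: {e,z} / ∅
  n1: {n,z} / {z}
  n2: {z} / {z}
  n3: {e,z} / ∅
  n4: {n,z} / ∅
  n5: {f,x} / ∅
  n6: {e,f,n} / {n}
  n7: {f,n} / ∅
  n8: {e} / {e}

Live sets:
  live n0: ∅→{e,z}
  live n1: {e,z}→{e,n,z}
  live n2: {e,z}→{e,z}
  live n3: ∅→{e}
  live n4: {e}→{e,n}
  live n5: {e}→{e}
  live n6: {n}→{e}
  live n7: {e}→{e}
  live n8: {e}→∅

Interference:
  e↔{f,n,x,z}
  f↔{e,x}
  n↔{e,z}
  x↔{e,f}
  z↔{e,n}

N(x) = ["e", "f"]

Answer: ["e", "f"]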